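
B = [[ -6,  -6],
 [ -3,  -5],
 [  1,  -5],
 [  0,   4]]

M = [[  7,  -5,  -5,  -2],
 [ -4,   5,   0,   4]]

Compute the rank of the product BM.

2

First compute BM:
[[-18,   0,  30, -12],
 [ -1, -10,  15, -14],
 [ 27, -30,  -5, -22],
 [-16,  20,   0,  16]]
Now row reduce the product.
R2 ← R2 − (1/18)·R1: [0, -10, 40/3, -40/3]
R3 ← R3 + (3/2)·R1: [0, -30, 40, -40]
R4 ← R4 − (8/9)·R1: [0, 20, -80/3, 80/3]
R3 ← R3 − (3)·R2: [0, 0, 0, 0]
R4 ← R4 + (2)·R2: [0, 0, 0, 0]
2 nonzero rows, so rank(BM) = 2.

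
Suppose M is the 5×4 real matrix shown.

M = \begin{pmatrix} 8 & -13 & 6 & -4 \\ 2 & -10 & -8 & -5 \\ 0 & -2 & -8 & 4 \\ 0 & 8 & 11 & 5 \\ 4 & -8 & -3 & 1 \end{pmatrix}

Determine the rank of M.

Row reduce to echelon form.
R2 ← R2 − (1/4)·R1: [0, -27/4, -19/2, -4]
R5 ← R5 − (1/2)·R1: [0, -3/2, -6, 3]
R3 ← R3 − (8/27)·R2: [0, 0, -140/27, 140/27]
R4 ← R4 + (32/27)·R2: [0, 0, -7/27, 7/27]
R5 ← R5 − (2/9)·R2: [0, 0, -35/9, 35/9]
R4 ← R4 − (1/20)·R3: [0, 0, 0, 0]
R5 ← R5 − (3/4)·R3: [0, 0, 0, 0]
Echelon form has 3 nonzero rows, so rank(M) = 3.

3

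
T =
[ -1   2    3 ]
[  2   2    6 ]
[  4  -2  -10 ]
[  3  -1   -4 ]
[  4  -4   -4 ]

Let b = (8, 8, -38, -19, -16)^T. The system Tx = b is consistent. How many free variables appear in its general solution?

Row reduce the augmented matrix [T | b].
R2 ← R2 + (2)·R1: [0, 6, 12, 24]
R3 ← R3 + (4)·R1: [0, 6, 2, -6]
R4 ← R4 + (3)·R1: [0, 5, 5, 5]
R5 ← R5 + (4)·R1: [0, 4, 8, 16]
R3 ← R3 − R2: [0, 0, -10, -30]
R4 ← R4 − (5/6)·R2: [0, 0, -5, -15]
R5 ← R5 − (2/3)·R2: [0, 0, 0, 0]
R4 ← R4 − (1/2)·R3: [0, 0, 0, 0]
The echelon form has 3 nonzero rows, and every pivot lies in the first 3 columns, so rank(T) = rank([T|b]) = 3.
The system is consistent.
Free variables = (unknowns) − (rank) = 3 − 3 = 0.

0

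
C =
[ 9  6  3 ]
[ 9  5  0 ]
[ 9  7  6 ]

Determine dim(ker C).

Row reduce to echelon form.
R2 ← R2 − R1: [0, -1, -3]
R3 ← R3 − R1: [0, 1, 3]
R3 ← R3 + R2: [0, 0, 0]
2 nonzero rows, so rank(C) = 2.
C has 3 columns; by rank–nullity, nullity = 3 − 2 = 1.

1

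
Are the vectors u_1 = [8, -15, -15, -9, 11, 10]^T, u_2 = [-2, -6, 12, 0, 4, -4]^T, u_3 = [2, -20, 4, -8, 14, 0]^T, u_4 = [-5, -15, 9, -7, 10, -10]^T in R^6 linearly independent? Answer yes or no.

no

Form the matrix with these vectors as rows and row reduce.
R2 ← R2 + (1/4)·R1: [0, -39/4, 33/4, -9/4, 27/4, -3/2]
R3 ← R3 − (1/4)·R1: [0, -65/4, 31/4, -23/4, 45/4, -5/2]
R4 ← R4 + (5/8)·R1: [0, -195/8, -3/8, -101/8, 135/8, -15/4]
R3 ← R3 − (5/3)·R2: [0, 0, -6, -2, 0, 0]
R4 ← R4 − (5/2)·R2: [0, 0, -21, -7, 0, 0]
R4 ← R4 − (7/2)·R3: [0, 0, 0, 0, 0, 0]
3 nonzero rows, so the 4 vectors span a space of dimension 3.
Since 3 < 4, the vectors are linearly dependent.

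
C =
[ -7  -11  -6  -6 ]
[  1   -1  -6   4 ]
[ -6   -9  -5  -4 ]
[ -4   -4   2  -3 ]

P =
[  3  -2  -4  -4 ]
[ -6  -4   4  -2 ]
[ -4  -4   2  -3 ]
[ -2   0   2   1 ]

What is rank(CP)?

First compute CP:
[[ 81,  82, -40,  62],
 [ 25,  26, -12,  20],
 [ 64,  68, -30,  53],
 [ 10,  16,  -2,  15]]
Now row reduce the product.
R2 ← R2 − (25/81)·R1: [0, 56/81, 28/81, 70/81]
R3 ← R3 − (64/81)·R1: [0, 260/81, 130/81, 325/81]
R4 ← R4 − (10/81)·R1: [0, 476/81, 238/81, 595/81]
R3 ← R3 − (65/14)·R2: [0, 0, 0, 0]
R4 ← R4 − (17/2)·R2: [0, 0, 0, 0]
2 nonzero rows, so rank(CP) = 2.

2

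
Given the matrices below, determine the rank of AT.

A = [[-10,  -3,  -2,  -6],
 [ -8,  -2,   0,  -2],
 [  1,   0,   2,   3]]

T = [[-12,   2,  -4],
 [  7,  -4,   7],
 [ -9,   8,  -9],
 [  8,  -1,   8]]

3

First compute AT:
[[ 69, -18, -11],
 [ 66,  -6,   2],
 [ -6,  15,   2]]
Now row reduce the product.
R2 ← R2 − (22/23)·R1: [0, 258/23, 288/23]
R3 ← R3 + (2/23)·R1: [0, 309/23, 24/23]
R3 ← R3 − (103/86)·R2: [0, 0, -600/43]
3 nonzero rows, so rank(AT) = 3.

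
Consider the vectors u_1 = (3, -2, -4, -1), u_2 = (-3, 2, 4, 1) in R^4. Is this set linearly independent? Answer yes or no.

no

Form the matrix with these vectors as rows and row reduce.
R2 ← R2 + R1: [0, 0, 0, 0]
1 nonzero row, so the 2 vectors span a space of dimension 1.
Since 1 < 2, the vectors are linearly dependent.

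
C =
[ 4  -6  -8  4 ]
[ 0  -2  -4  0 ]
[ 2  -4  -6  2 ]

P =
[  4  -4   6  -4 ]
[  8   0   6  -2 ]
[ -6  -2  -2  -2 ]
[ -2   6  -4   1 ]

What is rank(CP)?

2

First compute CP:
[[  8,  24, -12,  16],
 [  8,   8,  -4,  12],
 [  8,  16,  -8,  14]]
Now row reduce the product.
R2 ← R2 − R1: [0, -16, 8, -4]
R3 ← R3 − R1: [0, -8, 4, -2]
R3 ← R3 − (1/2)·R2: [0, 0, 0, 0]
2 nonzero rows, so rank(CP) = 2.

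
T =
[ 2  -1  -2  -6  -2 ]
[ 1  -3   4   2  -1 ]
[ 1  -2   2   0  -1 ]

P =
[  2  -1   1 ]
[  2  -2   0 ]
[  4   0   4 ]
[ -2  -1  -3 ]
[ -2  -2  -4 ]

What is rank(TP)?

First compute TP:
[[ 10,  10,  20],
 [ 10,   5,  15],
 [  8,   5,  13]]
Now row reduce the product.
R2 ← R2 − R1: [0, -5, -5]
R3 ← R3 − (4/5)·R1: [0, -3, -3]
R3 ← R3 − (3/5)·R2: [0, 0, 0]
2 nonzero rows, so rank(TP) = 2.

2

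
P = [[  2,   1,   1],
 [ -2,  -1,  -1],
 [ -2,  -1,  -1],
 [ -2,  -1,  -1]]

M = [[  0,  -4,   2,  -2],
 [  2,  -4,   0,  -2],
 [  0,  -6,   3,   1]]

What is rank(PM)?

1

First compute PM:
[[  2, -18,   7,  -5],
 [ -2,  18,  -7,   5],
 [ -2,  18,  -7,   5],
 [ -2,  18,  -7,   5]]
Now row reduce the product.
R2 ← R2 + R1: [0, 0, 0, 0]
R3 ← R3 + R1: [0, 0, 0, 0]
R4 ← R4 + R1: [0, 0, 0, 0]
1 nonzero row, so rank(PM) = 1.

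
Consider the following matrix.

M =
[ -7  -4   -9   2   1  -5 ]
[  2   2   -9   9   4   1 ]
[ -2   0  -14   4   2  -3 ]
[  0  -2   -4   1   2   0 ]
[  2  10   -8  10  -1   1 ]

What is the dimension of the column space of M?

Row reduce to echelon form.
R2 ← R2 + (2/7)·R1: [0, 6/7, -81/7, 67/7, 30/7, -3/7]
R3 ← R3 − (2/7)·R1: [0, 8/7, -80/7, 24/7, 12/7, -11/7]
R5 ← R5 + (2/7)·R1: [0, 62/7, -74/7, 74/7, -5/7, -3/7]
R3 ← R3 − (4/3)·R2: [0, 0, 4, -28/3, -4, -1]
R4 ← R4 + (7/3)·R2: [0, 0, -31, 70/3, 12, -1]
R5 ← R5 − (31/3)·R2: [0, 0, 109, -265/3, -45, 4]
R4 ← R4 + (31/4)·R3: [0, 0, 0, -49, -19, -35/4]
R5 ← R5 − (109/4)·R3: [0, 0, 0, 166, 64, 125/4]
R5 ← R5 + (166/49)·R4: [0, 0, 0, 0, -18/49, 45/28]
Echelon form has 5 nonzero rows, so rank(M) = 5.
The column space has dimension equal to the rank: 5.

5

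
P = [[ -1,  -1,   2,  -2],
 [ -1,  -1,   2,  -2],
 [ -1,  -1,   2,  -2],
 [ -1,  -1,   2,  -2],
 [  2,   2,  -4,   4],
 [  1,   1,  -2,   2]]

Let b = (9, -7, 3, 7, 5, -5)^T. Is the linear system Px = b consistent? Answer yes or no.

no

Row reduce the augmented matrix [P | b].
R2 ← R2 − R1: [0, 0, 0, 0, -16]
R3 ← R3 − R1: [0, 0, 0, 0, -6]
R4 ← R4 − R1: [0, 0, 0, 0, -2]
R5 ← R5 + (2)·R1: [0, 0, 0, 0, 23]
R6 ← R6 + R1: [0, 0, 0, 0, 4]
R3 ← R3 − (3/8)·R2: [0, 0, 0, 0, 0]
R4 ← R4 − (1/8)·R2: [0, 0, 0, 0, 0]
R5 ← R5 + (23/16)·R2: [0, 0, 0, 0, 0]
R6 ← R6 + (1/4)·R2: [0, 0, 0, 0, 0]
The echelon form has 2 nonzero rows; the last pivot sits in the augmented column, so rank(P) = 1 but rank([P|b]) = 2.
Since the ranks differ, the system is inconsistent.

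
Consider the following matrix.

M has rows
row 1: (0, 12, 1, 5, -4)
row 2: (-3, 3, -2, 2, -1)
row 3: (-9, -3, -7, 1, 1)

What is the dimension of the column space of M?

Row reduce to echelon form.
Swap R1 ↔ R2
R3 ← R3 − (3)·R1: [0, -12, -1, -5, 4]
R3 ← R3 + R2: [0, 0, 0, 0, 0]
Echelon form has 2 nonzero rows, so rank(M) = 2.
The column space has dimension equal to the rank: 2.

2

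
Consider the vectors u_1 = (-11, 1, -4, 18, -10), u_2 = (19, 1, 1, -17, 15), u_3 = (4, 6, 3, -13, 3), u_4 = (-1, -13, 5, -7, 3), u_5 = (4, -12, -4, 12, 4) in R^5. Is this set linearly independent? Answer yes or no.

Form the matrix with these vectors as rows and row reduce.
R2 ← R2 + (19/11)·R1: [0, 30/11, -65/11, 155/11, -25/11]
R3 ← R3 + (4/11)·R1: [0, 70/11, 17/11, -71/11, -7/11]
R4 ← R4 − (1/11)·R1: [0, -144/11, 59/11, -95/11, 43/11]
R5 ← R5 + (4/11)·R1: [0, -128/11, -60/11, 204/11, 4/11]
R3 ← R3 − (7/3)·R2: [0, 0, 46/3, -118/3, 14/3]
R4 ← R4 + (24/5)·R2: [0, 0, -23, 59, -7]
R5 ← R5 + (64/15)·R2: [0, 0, -92/3, 236/3, -28/3]
R4 ← R4 + (3/2)·R3: [0, 0, 0, 0, 0]
R5 ← R5 + (2)·R3: [0, 0, 0, 0, 0]
3 nonzero rows, so the 5 vectors span a space of dimension 3.
Since 3 < 5, the vectors are linearly dependent.

no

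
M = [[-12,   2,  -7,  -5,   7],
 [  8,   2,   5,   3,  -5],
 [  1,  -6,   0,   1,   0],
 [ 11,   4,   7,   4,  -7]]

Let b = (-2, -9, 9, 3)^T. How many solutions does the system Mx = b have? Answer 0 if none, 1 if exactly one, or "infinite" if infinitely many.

Row reduce the augmented matrix [M | b].
R2 ← R2 + (2/3)·R1: [0, 10/3, 1/3, -1/3, -1/3, -31/3]
R3 ← R3 + (1/12)·R1: [0, -35/6, -7/12, 7/12, 7/12, 53/6]
R4 ← R4 + (11/12)·R1: [0, 35/6, 7/12, -7/12, -7/12, 7/6]
R3 ← R3 + (7/4)·R2: [0, 0, 0, 0, 0, -37/4]
R4 ← R4 − (7/4)·R2: [0, 0, 0, 0, 0, 77/4]
R4 ← R4 + (77/37)·R3: [0, 0, 0, 0, 0, 0]
The echelon form has 3 nonzero rows; the last pivot sits in the augmented column, so rank(M) = 2 but rank([M|b]) = 3.
Since the ranks differ, the system is inconsistent.
It has no solutions.

0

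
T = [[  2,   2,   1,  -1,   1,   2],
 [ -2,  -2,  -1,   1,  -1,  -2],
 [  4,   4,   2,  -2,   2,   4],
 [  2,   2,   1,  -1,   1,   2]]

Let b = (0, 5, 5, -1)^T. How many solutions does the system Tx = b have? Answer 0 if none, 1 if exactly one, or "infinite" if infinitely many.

0

Row reduce the augmented matrix [T | b].
R2 ← R2 + R1: [0, 0, 0, 0, 0, 0, 5]
R3 ← R3 − (2)·R1: [0, 0, 0, 0, 0, 0, 5]
R4 ← R4 − R1: [0, 0, 0, 0, 0, 0, -1]
R3 ← R3 − R2: [0, 0, 0, 0, 0, 0, 0]
R4 ← R4 + (1/5)·R2: [0, 0, 0, 0, 0, 0, 0]
The echelon form has 2 nonzero rows; the last pivot sits in the augmented column, so rank(T) = 1 but rank([T|b]) = 2.
Since the ranks differ, the system is inconsistent.
It has no solutions.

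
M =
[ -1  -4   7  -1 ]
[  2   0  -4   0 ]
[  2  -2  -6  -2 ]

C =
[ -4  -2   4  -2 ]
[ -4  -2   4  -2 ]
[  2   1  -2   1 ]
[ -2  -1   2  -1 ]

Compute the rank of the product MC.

1

First compute MC:
[[ 36,  18, -36,  18],
 [-16,  -8,  16,  -8],
 [ -8,  -4,   8,  -4]]
Now row reduce the product.
R2 ← R2 + (4/9)·R1: [0, 0, 0, 0]
R3 ← R3 + (2/9)·R1: [0, 0, 0, 0]
1 nonzero row, so rank(MC) = 1.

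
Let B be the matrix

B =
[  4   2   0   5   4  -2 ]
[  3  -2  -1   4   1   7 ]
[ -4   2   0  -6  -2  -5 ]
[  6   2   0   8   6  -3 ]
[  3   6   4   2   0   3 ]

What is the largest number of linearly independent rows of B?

4

Row reduce to echelon form.
R2 ← R2 − (3/4)·R1: [0, -7/2, -1, 1/4, -2, 17/2]
R3 ← R3 + R1: [0, 4, 0, -1, 2, -7]
R4 ← R4 − (3/2)·R1: [0, -1, 0, 1/2, 0, 0]
R5 ← R5 − (3/4)·R1: [0, 9/2, 4, -7/4, -3, 9/2]
R3 ← R3 + (8/7)·R2: [0, 0, -8/7, -5/7, -2/7, 19/7]
R4 ← R4 − (2/7)·R2: [0, 0, 2/7, 3/7, 4/7, -17/7]
R5 ← R5 + (9/7)·R2: [0, 0, 19/7, -10/7, -39/7, 108/7]
R4 ← R4 + (1/4)·R3: [0, 0, 0, 1/4, 1/2, -7/4]
R5 ← R5 + (19/8)·R3: [0, 0, 0, -25/8, -25/4, 175/8]
R5 ← R5 + (25/2)·R4: [0, 0, 0, 0, 0, 0]
Echelon form has 4 nonzero rows, so rank(B) = 4.
The rank gives the maximum number of linearly independent rows: 4.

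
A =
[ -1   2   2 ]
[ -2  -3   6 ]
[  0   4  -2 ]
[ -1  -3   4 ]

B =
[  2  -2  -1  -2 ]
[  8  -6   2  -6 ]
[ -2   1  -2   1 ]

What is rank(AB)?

2

First compute AB:
[[ 10,  -8,   1,  -8],
 [-40,  28, -16,  28],
 [ 36, -26,  12, -26],
 [-34,  24, -13,  24]]
Now row reduce the product.
R2 ← R2 + (4)·R1: [0, -4, -12, -4]
R3 ← R3 − (18/5)·R1: [0, 14/5, 42/5, 14/5]
R4 ← R4 + (17/5)·R1: [0, -16/5, -48/5, -16/5]
R3 ← R3 + (7/10)·R2: [0, 0, 0, 0]
R4 ← R4 − (4/5)·R2: [0, 0, 0, 0]
2 nonzero rows, so rank(AB) = 2.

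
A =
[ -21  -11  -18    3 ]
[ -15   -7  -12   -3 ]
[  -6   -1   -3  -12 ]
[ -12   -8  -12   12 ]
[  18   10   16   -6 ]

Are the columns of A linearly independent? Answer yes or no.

no

Row reduce A to echelon form.
R2 ← R2 − (5/7)·R1: [0, 6/7, 6/7, -36/7]
R3 ← R3 − (2/7)·R1: [0, 15/7, 15/7, -90/7]
R4 ← R4 − (4/7)·R1: [0, -12/7, -12/7, 72/7]
R5 ← R5 + (6/7)·R1: [0, 4/7, 4/7, -24/7]
R3 ← R3 − (5/2)·R2: [0, 0, 0, 0]
R4 ← R4 + (2)·R2: [0, 0, 0, 0]
R5 ← R5 − (2/3)·R2: [0, 0, 0, 0]
2 pivots among 4 columns.
Only 2 < 4 pivot columns, so the columns are linearly dependent.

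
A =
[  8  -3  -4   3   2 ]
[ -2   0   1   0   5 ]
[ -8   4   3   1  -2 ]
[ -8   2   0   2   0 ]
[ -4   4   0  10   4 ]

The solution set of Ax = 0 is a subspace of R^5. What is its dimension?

1

Row reduce to echelon form.
R2 ← R2 + (1/4)·R1: [0, -3/4, 0, 3/4, 11/2]
R3 ← R3 + R1: [0, 1, -1, 4, 0]
R4 ← R4 + R1: [0, -1, -4, 5, 2]
R5 ← R5 + (1/2)·R1: [0, 5/2, -2, 23/2, 5]
R3 ← R3 + (4/3)·R2: [0, 0, -1, 5, 22/3]
R4 ← R4 − (4/3)·R2: [0, 0, -4, 4, -16/3]
R5 ← R5 + (10/3)·R2: [0, 0, -2, 14, 70/3]
R4 ← R4 − (4)·R3: [0, 0, 0, -16, -104/3]
R5 ← R5 − (2)·R3: [0, 0, 0, 4, 26/3]
R5 ← R5 + (1/4)·R4: [0, 0, 0, 0, 0]
4 nonzero rows, so rank(A) = 4.
A has 5 columns; by rank–nullity, nullity = 5 − 4 = 1.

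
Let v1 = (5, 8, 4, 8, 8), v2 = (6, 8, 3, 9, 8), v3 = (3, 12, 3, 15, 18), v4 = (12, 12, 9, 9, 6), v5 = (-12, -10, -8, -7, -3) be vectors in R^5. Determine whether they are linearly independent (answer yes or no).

no

Form the matrix with these vectors as rows and row reduce.
R2 ← R2 − (6/5)·R1: [0, -8/5, -9/5, -3/5, -8/5]
R3 ← R3 − (3/5)·R1: [0, 36/5, 3/5, 51/5, 66/5]
R4 ← R4 − (12/5)·R1: [0, -36/5, -3/5, -51/5, -66/5]
R5 ← R5 + (12/5)·R1: [0, 46/5, 8/5, 61/5, 81/5]
R3 ← R3 + (9/2)·R2: [0, 0, -15/2, 15/2, 6]
R4 ← R4 − (9/2)·R2: [0, 0, 15/2, -15/2, -6]
R5 ← R5 + (23/4)·R2: [0, 0, -35/4, 35/4, 7]
R4 ← R4 + R3: [0, 0, 0, 0, 0]
R5 ← R5 − (7/6)·R3: [0, 0, 0, 0, 0]
3 nonzero rows, so the 5 vectors span a space of dimension 3.
Since 3 < 5, the vectors are linearly dependent.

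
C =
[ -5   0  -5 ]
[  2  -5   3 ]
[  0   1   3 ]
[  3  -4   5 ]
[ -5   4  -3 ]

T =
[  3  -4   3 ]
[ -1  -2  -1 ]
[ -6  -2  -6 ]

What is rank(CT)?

2

First compute CT:
[[ 15,  30,  15],
 [ -7,  -4,  -7],
 [-19,  -8, -19],
 [-17, -14, -17],
 [ -1,  18,  -1]]
Now row reduce the product.
R2 ← R2 + (7/15)·R1: [0, 10, 0]
R3 ← R3 + (19/15)·R1: [0, 30, 0]
R4 ← R4 + (17/15)·R1: [0, 20, 0]
R5 ← R5 + (1/15)·R1: [0, 20, 0]
R3 ← R3 − (3)·R2: [0, 0, 0]
R4 ← R4 − (2)·R2: [0, 0, 0]
R5 ← R5 − (2)·R2: [0, 0, 0]
2 nonzero rows, so rank(CT) = 2.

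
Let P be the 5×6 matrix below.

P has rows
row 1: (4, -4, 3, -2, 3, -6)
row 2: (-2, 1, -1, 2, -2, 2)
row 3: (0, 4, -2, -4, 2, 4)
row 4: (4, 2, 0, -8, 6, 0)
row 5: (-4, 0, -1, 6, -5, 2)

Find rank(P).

Row reduce to echelon form.
R2 ← R2 + (1/2)·R1: [0, -1, 1/2, 1, -1/2, -1]
R4 ← R4 − R1: [0, 6, -3, -6, 3, 6]
R5 ← R5 + R1: [0, -4, 2, 4, -2, -4]
R3 ← R3 + (4)·R2: [0, 0, 0, 0, 0, 0]
R4 ← R4 + (6)·R2: [0, 0, 0, 0, 0, 0]
R5 ← R5 − (4)·R2: [0, 0, 0, 0, 0, 0]
Echelon form has 2 nonzero rows, so rank(P) = 2.

2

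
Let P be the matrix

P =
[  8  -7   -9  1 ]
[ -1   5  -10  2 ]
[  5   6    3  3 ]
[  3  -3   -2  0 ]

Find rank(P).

Row reduce to echelon form.
R2 ← R2 + (1/8)·R1: [0, 33/8, -89/8, 17/8]
R3 ← R3 − (5/8)·R1: [0, 83/8, 69/8, 19/8]
R4 ← R4 − (3/8)·R1: [0, -3/8, 11/8, -3/8]
R3 ← R3 − (83/33)·R2: [0, 0, 1208/33, -98/33]
R4 ← R4 + (1/11)·R2: [0, 0, 4/11, -2/11]
R4 ← R4 − (3/302)·R3: [0, 0, 0, -23/151]
Echelon form has 4 nonzero rows, so rank(P) = 4.

4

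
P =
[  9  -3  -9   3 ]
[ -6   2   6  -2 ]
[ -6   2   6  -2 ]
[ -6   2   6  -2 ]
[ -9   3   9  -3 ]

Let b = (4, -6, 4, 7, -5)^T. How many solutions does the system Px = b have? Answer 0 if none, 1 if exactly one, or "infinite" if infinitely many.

0

Row reduce the augmented matrix [P | b].
R2 ← R2 + (2/3)·R1: [0, 0, 0, 0, -10/3]
R3 ← R3 + (2/3)·R1: [0, 0, 0, 0, 20/3]
R4 ← R4 + (2/3)·R1: [0, 0, 0, 0, 29/3]
R5 ← R5 + R1: [0, 0, 0, 0, -1]
R3 ← R3 + (2)·R2: [0, 0, 0, 0, 0]
R4 ← R4 + (29/10)·R2: [0, 0, 0, 0, 0]
R5 ← R5 − (3/10)·R2: [0, 0, 0, 0, 0]
The echelon form has 2 nonzero rows; the last pivot sits in the augmented column, so rank(P) = 1 but rank([P|b]) = 2.
Since the ranks differ, the system is inconsistent.
It has no solutions.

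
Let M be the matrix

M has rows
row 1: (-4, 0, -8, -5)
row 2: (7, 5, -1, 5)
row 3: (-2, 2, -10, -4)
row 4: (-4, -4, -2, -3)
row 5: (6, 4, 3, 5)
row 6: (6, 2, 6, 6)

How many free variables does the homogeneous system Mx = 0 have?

1

Row reduce to echelon form.
R2 ← R2 + (7/4)·R1: [0, 5, -15, -15/4]
R3 ← R3 − (1/2)·R1: [0, 2, -6, -3/2]
R4 ← R4 − R1: [0, -4, 6, 2]
R5 ← R5 + (3/2)·R1: [0, 4, -9, -5/2]
R6 ← R6 + (3/2)·R1: [0, 2, -6, -3/2]
R3 ← R3 − (2/5)·R2: [0, 0, 0, 0]
R4 ← R4 + (4/5)·R2: [0, 0, -6, -1]
R5 ← R5 − (4/5)·R2: [0, 0, 3, 1/2]
R6 ← R6 − (2/5)·R2: [0, 0, 0, 0]
Swap R3 ↔ R4
R5 ← R5 + (1/2)·R3: [0, 0, 0, 0]
3 nonzero rows, so rank(M) = 3.
M has 4 columns; by rank–nullity, nullity = 4 − 3 = 1.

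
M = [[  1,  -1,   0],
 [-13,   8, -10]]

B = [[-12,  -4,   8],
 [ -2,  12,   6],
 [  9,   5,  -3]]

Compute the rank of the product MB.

First compute MB:
[[-10, -16,   2],
 [ 50,  98, -26]]
Now row reduce the product.
R2 ← R2 + (5)·R1: [0, 18, -16]
2 nonzero rows, so rank(MB) = 2.

2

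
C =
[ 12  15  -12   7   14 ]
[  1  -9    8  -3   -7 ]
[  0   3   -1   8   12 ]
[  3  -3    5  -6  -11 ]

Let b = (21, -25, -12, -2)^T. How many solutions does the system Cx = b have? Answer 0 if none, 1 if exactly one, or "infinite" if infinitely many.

infinite

Row reduce the augmented matrix [C | b].
R2 ← R2 − (1/12)·R1: [0, -41/4, 9, -43/12, -49/6, -107/4]
R4 ← R4 − (1/4)·R1: [0, -27/4, 8, -31/4, -29/2, -29/4]
R3 ← R3 + (12/41)·R2: [0, 0, 67/41, 285/41, 394/41, -813/41]
R4 ← R4 − (27/41)·R2: [0, 0, 85/41, -221/41, -374/41, 425/41]
R4 ← R4 − (85/67)·R3: [0, 0, 0, -952/67, -1428/67, 2380/67]
The echelon form has 4 nonzero rows, and every pivot lies in the first 5 columns, so rank(C) = rank([C|b]) = 4.
The system is consistent.
rank = 4 < 5 unknowns, so there are infinitely many solutions.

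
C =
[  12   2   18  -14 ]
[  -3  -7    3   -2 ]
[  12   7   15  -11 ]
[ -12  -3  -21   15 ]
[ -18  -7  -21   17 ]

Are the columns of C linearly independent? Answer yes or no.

no

Row reduce C to echelon form.
R2 ← R2 + (1/4)·R1: [0, -13/2, 15/2, -11/2]
R3 ← R3 − R1: [0, 5, -3, 3]
R4 ← R4 + R1: [0, -1, -3, 1]
R5 ← R5 + (3/2)·R1: [0, -4, 6, -4]
R3 ← R3 + (10/13)·R2: [0, 0, 36/13, -16/13]
R4 ← R4 − (2/13)·R2: [0, 0, -54/13, 24/13]
R5 ← R5 − (8/13)·R2: [0, 0, 18/13, -8/13]
R4 ← R4 + (3/2)·R3: [0, 0, 0, 0]
R5 ← R5 − (1/2)·R3: [0, 0, 0, 0]
3 pivots among 4 columns.
Only 3 < 4 pivot columns, so the columns are linearly dependent.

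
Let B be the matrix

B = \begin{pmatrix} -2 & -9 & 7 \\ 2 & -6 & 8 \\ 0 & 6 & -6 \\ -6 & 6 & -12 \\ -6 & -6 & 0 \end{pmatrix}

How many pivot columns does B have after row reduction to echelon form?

Row reduce to echelon form.
R2 ← R2 + R1: [0, -15, 15]
R4 ← R4 − (3)·R1: [0, 33, -33]
R5 ← R5 − (3)·R1: [0, 21, -21]
R3 ← R3 + (2/5)·R2: [0, 0, 0]
R4 ← R4 + (11/5)·R2: [0, 0, 0]
R5 ← R5 + (7/5)·R2: [0, 0, 0]
Echelon form has 2 nonzero rows, so rank(B) = 2.
Each nonzero row contributes one pivot column: 2 pivot columns.

2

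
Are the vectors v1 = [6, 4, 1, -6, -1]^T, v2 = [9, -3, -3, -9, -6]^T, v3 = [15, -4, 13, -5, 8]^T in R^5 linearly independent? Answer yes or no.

yes

Form the matrix with these vectors as rows and row reduce.
R2 ← R2 − (3/2)·R1: [0, -9, -9/2, 0, -9/2]
R3 ← R3 − (5/2)·R1: [0, -14, 21/2, 10, 21/2]
R3 ← R3 − (14/9)·R2: [0, 0, 35/2, 10, 35/2]
3 nonzero rows, so the 3 vectors span a space of dimension 3.
Since 3 = 3, the vectors are linearly independent.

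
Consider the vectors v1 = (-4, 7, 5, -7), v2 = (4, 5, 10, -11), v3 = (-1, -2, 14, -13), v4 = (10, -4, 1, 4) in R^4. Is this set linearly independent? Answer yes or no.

yes

Form the matrix with these vectors as rows and row reduce.
R2 ← R2 + R1: [0, 12, 15, -18]
R3 ← R3 − (1/4)·R1: [0, -15/4, 51/4, -45/4]
R4 ← R4 + (5/2)·R1: [0, 27/2, 27/2, -27/2]
R3 ← R3 + (5/16)·R2: [0, 0, 279/16, -135/8]
R4 ← R4 − (9/8)·R2: [0, 0, -27/8, 27/4]
R4 ← R4 + (6/31)·R3: [0, 0, 0, 108/31]
4 nonzero rows, so the 4 vectors span a space of dimension 4.
Since 4 = 4, the vectors are linearly independent.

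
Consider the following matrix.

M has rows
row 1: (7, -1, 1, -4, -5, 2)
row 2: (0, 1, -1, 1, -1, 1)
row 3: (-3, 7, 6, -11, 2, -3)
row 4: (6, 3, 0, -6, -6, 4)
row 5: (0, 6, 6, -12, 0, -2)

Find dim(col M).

4

Row reduce to echelon form.
R3 ← R3 + (3/7)·R1: [0, 46/7, 45/7, -89/7, -1/7, -15/7]
R4 ← R4 − (6/7)·R1: [0, 27/7, -6/7, -18/7, -12/7, 16/7]
R3 ← R3 − (46/7)·R2: [0, 0, 13, -135/7, 45/7, -61/7]
R4 ← R4 − (27/7)·R2: [0, 0, 3, -45/7, 15/7, -11/7]
R5 ← R5 − (6)·R2: [0, 0, 12, -18, 6, -8]
R4 ← R4 − (3/13)·R3: [0, 0, 0, -180/91, 60/91, 40/91]
R5 ← R5 − (12/13)·R3: [0, 0, 0, -18/91, 6/91, 4/91]
R5 ← R5 − (1/10)·R4: [0, 0, 0, 0, 0, 0]
Echelon form has 4 nonzero rows, so rank(M) = 4.
The column space has dimension equal to the rank: 4.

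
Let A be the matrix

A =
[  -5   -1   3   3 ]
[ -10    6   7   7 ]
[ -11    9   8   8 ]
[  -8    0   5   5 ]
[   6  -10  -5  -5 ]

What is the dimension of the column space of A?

2

Row reduce to echelon form.
R2 ← R2 − (2)·R1: [0, 8, 1, 1]
R3 ← R3 − (11/5)·R1: [0, 56/5, 7/5, 7/5]
R4 ← R4 − (8/5)·R1: [0, 8/5, 1/5, 1/5]
R5 ← R5 + (6/5)·R1: [0, -56/5, -7/5, -7/5]
R3 ← R3 − (7/5)·R2: [0, 0, 0, 0]
R4 ← R4 − (1/5)·R2: [0, 0, 0, 0]
R5 ← R5 + (7/5)·R2: [0, 0, 0, 0]
Echelon form has 2 nonzero rows, so rank(A) = 2.
The column space has dimension equal to the rank: 2.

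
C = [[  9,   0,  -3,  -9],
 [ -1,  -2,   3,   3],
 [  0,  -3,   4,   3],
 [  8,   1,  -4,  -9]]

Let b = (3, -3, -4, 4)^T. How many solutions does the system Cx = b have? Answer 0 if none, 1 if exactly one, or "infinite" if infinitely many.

Row reduce the augmented matrix [C | b].
R2 ← R2 + (1/9)·R1: [0, -2, 8/3, 2, -8/3]
R4 ← R4 − (8/9)·R1: [0, 1, -4/3, -1, 4/3]
R3 ← R3 − (3/2)·R2: [0, 0, 0, 0, 0]
R4 ← R4 + (1/2)·R2: [0, 0, 0, 0, 0]
The echelon form has 2 nonzero rows, and every pivot lies in the first 4 columns, so rank(C) = rank([C|b]) = 2.
The system is consistent.
rank = 2 < 4 unknowns, so there are infinitely many solutions.

infinite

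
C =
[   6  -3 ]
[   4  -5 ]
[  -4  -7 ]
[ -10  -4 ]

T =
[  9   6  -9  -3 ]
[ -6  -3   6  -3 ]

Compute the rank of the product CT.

2

First compute CT:
[[ 72,  45, -72,  -9],
 [ 66,  39, -66,   3],
 [  6,  -3,  -6,  33],
 [-66, -48,  66,  42]]
Now row reduce the product.
R2 ← R2 − (11/12)·R1: [0, -9/4, 0, 45/4]
R3 ← R3 − (1/12)·R1: [0, -27/4, 0, 135/4]
R4 ← R4 + (11/12)·R1: [0, -27/4, 0, 135/4]
R3 ← R3 − (3)·R2: [0, 0, 0, 0]
R4 ← R4 − (3)·R2: [0, 0, 0, 0]
2 nonzero rows, so rank(CT) = 2.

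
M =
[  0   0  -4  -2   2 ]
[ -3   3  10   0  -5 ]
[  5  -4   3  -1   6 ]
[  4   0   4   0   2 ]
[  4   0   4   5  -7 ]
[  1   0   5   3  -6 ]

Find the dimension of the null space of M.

0

Row reduce to echelon form.
Swap R1 ↔ R2
R3 ← R3 + (5/3)·R1: [0, 1, 59/3, -1, -7/3]
R4 ← R4 + (4/3)·R1: [0, 4, 52/3, 0, -14/3]
R5 ← R5 + (4/3)·R1: [0, 4, 52/3, 5, -41/3]
R6 ← R6 + (1/3)·R1: [0, 1, 25/3, 3, -23/3]
Swap R2 ↔ R3
R4 ← R4 − (4)·R2: [0, 0, -184/3, 4, 14/3]
R5 ← R5 − (4)·R2: [0, 0, -184/3, 9, -13/3]
R6 ← R6 − R2: [0, 0, -34/3, 4, -16/3]
R4 ← R4 − (46/3)·R3: [0, 0, 0, 104/3, -26]
R5 ← R5 − (46/3)·R3: [0, 0, 0, 119/3, -35]
R6 ← R6 − (17/6)·R3: [0, 0, 0, 29/3, -11]
R5 ← R5 − (119/104)·R4: [0, 0, 0, 0, -21/4]
R6 ← R6 − (29/104)·R4: [0, 0, 0, 0, -15/4]
R6 ← R6 − (5/7)·R5: [0, 0, 0, 0, 0]
5 nonzero rows, so rank(M) = 5.
M has 5 columns; by rank–nullity, nullity = 5 − 5 = 0.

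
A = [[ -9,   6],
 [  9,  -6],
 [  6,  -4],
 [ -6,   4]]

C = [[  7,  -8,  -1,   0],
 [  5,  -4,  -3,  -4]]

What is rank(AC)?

First compute AC:
[[-33,  48,  -9, -24],
 [ 33, -48,   9,  24],
 [ 22, -32,   6,  16],
 [-22,  32,  -6, -16]]
Now row reduce the product.
R2 ← R2 + R1: [0, 0, 0, 0]
R3 ← R3 + (2/3)·R1: [0, 0, 0, 0]
R4 ← R4 − (2/3)·R1: [0, 0, 0, 0]
1 nonzero row, so rank(AC) = 1.

1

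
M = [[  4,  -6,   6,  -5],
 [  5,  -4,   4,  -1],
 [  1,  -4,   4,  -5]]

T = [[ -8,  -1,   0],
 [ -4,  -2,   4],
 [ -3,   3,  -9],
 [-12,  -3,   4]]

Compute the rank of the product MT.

First compute MT:
[[ 34,  41, -98],
 [-24,  18, -56],
 [ 56,  34, -72]]
Now row reduce the product.
R2 ← R2 + (12/17)·R1: [0, 798/17, -2128/17]
R3 ← R3 − (28/17)·R1: [0, -570/17, 1520/17]
R3 ← R3 + (5/7)·R2: [0, 0, 0]
2 nonzero rows, so rank(MT) = 2.

2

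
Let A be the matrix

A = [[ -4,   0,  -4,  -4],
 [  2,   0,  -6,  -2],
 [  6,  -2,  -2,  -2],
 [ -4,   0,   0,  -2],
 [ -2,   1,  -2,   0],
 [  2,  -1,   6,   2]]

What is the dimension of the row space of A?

3

Row reduce to echelon form.
R2 ← R2 + (1/2)·R1: [0, 0, -8, -4]
R3 ← R3 + (3/2)·R1: [0, -2, -8, -8]
R4 ← R4 − R1: [0, 0, 4, 2]
R5 ← R5 − (1/2)·R1: [0, 1, 0, 2]
R6 ← R6 + (1/2)·R1: [0, -1, 4, 0]
Swap R2 ↔ R3
R5 ← R5 + (1/2)·R2: [0, 0, -4, -2]
R6 ← R6 − (1/2)·R2: [0, 0, 8, 4]
R4 ← R4 + (1/2)·R3: [0, 0, 0, 0]
R5 ← R5 − (1/2)·R3: [0, 0, 0, 0]
R6 ← R6 + R3: [0, 0, 0, 0]
Echelon form has 3 nonzero rows, so rank(A) = 3.
The row space has dimension equal to the rank: 3.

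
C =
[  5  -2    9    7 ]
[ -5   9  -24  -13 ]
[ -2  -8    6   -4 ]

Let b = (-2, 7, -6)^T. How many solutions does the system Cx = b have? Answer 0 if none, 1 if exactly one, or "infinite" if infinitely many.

Row reduce the augmented matrix [C | b].
R2 ← R2 + R1: [0, 7, -15, -6, 5]
R3 ← R3 + (2/5)·R1: [0, -44/5, 48/5, -6/5, -34/5]
R3 ← R3 + (44/35)·R2: [0, 0, -324/35, -306/35, -18/35]
The echelon form has 3 nonzero rows, and every pivot lies in the first 4 columns, so rank(C) = rank([C|b]) = 3.
The system is consistent.
rank = 3 < 4 unknowns, so there are infinitely many solutions.

infinite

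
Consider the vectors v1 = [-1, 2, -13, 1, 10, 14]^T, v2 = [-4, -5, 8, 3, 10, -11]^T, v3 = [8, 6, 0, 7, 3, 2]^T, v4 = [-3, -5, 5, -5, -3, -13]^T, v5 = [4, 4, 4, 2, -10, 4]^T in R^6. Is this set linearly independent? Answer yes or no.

Form the matrix with these vectors as rows and row reduce.
R2 ← R2 − (4)·R1: [0, -13, 60, -1, -30, -67]
R3 ← R3 + (8)·R1: [0, 22, -104, 15, 83, 114]
R4 ← R4 − (3)·R1: [0, -11, 44, -8, -33, -55]
R5 ← R5 + (4)·R1: [0, 12, -48, 6, 30, 60]
R3 ← R3 + (22/13)·R2: [0, 0, -32/13, 173/13, 419/13, 8/13]
R4 ← R4 − (11/13)·R2: [0, 0, -88/13, -93/13, -99/13, 22/13]
R5 ← R5 + (12/13)·R2: [0, 0, 96/13, 66/13, 30/13, -24/13]
R4 ← R4 − (11/4)·R3: [0, 0, 0, -175/4, -385/4, 0]
R5 ← R5 + (3)·R3: [0, 0, 0, 45, 99, 0]
R5 ← R5 + (36/35)·R4: [0, 0, 0, 0, 0, 0]
4 nonzero rows, so the 5 vectors span a space of dimension 4.
Since 4 < 5, the vectors are linearly dependent.

no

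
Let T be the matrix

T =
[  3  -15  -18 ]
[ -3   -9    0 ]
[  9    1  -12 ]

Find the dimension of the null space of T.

0

Row reduce to echelon form.
R2 ← R2 + R1: [0, -24, -18]
R3 ← R3 − (3)·R1: [0, 46, 42]
R3 ← R3 + (23/12)·R2: [0, 0, 15/2]
3 nonzero rows, so rank(T) = 3.
T has 3 columns; by rank–nullity, nullity = 3 − 3 = 0.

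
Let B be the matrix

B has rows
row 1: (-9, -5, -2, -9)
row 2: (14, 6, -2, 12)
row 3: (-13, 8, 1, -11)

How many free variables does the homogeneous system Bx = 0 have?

1

Row reduce to echelon form.
R2 ← R2 + (14/9)·R1: [0, -16/9, -46/9, -2]
R3 ← R3 − (13/9)·R1: [0, 137/9, 35/9, 2]
R3 ← R3 + (137/16)·R2: [0, 0, -319/8, -121/8]
3 nonzero rows, so rank(B) = 3.
B has 4 columns; by rank–nullity, nullity = 4 − 3 = 1.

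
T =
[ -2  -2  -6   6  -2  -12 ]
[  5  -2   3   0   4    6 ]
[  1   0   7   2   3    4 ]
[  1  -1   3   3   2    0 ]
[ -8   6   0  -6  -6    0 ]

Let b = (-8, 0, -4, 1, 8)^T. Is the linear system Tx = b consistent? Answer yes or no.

no

Row reduce the augmented matrix [T | b].
R2 ← R2 + (5/2)·R1: [0, -7, -12, 15, -1, -24, -20]
R3 ← R3 + (1/2)·R1: [0, -1, 4, 5, 2, -2, -8]
R4 ← R4 + (1/2)·R1: [0, -2, 0, 6, 1, -6, -3]
R5 ← R5 − (4)·R1: [0, 14, 24, -30, 2, 48, 40]
R3 ← R3 − (1/7)·R2: [0, 0, 40/7, 20/7, 15/7, 10/7, -36/7]
R4 ← R4 − (2/7)·R2: [0, 0, 24/7, 12/7, 9/7, 6/7, 19/7]
R5 ← R5 + (2)·R2: [0, 0, 0, 0, 0, 0, 0]
R4 ← R4 − (3/5)·R3: [0, 0, 0, 0, 0, 0, 29/5]
The echelon form has 4 nonzero rows; the last pivot sits in the augmented column, so rank(T) = 3 but rank([T|b]) = 4.
Since the ranks differ, the system is inconsistent.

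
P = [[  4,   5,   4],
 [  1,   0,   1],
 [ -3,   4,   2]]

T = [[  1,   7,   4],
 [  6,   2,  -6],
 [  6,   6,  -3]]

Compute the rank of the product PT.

2

First compute PT:
[[ 58,  62, -26],
 [  7,  13,   1],
 [ 33,  -1, -42]]
Now row reduce the product.
R2 ← R2 − (7/58)·R1: [0, 160/29, 120/29]
R3 ← R3 − (33/58)·R1: [0, -1052/29, -789/29]
R3 ← R3 + (263/40)·R2: [0, 0, 0]
2 nonzero rows, so rank(PT) = 2.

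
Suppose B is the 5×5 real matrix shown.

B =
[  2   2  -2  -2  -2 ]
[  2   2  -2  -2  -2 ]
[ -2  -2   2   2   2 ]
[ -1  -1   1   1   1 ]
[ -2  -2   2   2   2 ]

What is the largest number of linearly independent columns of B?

1

Row reduce to echelon form.
R2 ← R2 − R1: [0, 0, 0, 0, 0]
R3 ← R3 + R1: [0, 0, 0, 0, 0]
R4 ← R4 + (1/2)·R1: [0, 0, 0, 0, 0]
R5 ← R5 + R1: [0, 0, 0, 0, 0]
Echelon form has 1 nonzero row, so rank(B) = 1.
The rank gives the maximum number of linearly independent columns: 1.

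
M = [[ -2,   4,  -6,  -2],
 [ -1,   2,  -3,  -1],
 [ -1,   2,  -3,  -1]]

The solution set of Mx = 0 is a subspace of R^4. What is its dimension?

Row reduce to echelon form.
R2 ← R2 − (1/2)·R1: [0, 0, 0, 0]
R3 ← R3 − (1/2)·R1: [0, 0, 0, 0]
1 nonzero row, so rank(M) = 1.
M has 4 columns; by rank–nullity, nullity = 4 − 1 = 3.

3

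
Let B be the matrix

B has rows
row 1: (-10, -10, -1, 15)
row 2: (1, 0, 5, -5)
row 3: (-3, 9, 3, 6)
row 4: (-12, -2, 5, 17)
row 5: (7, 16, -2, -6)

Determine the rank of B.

Row reduce to echelon form.
R2 ← R2 + (1/10)·R1: [0, -1, 49/10, -7/2]
R3 ← R3 − (3/10)·R1: [0, 12, 33/10, 3/2]
R4 ← R4 − (6/5)·R1: [0, 10, 31/5, -1]
R5 ← R5 + (7/10)·R1: [0, 9, -27/10, 9/2]
R3 ← R3 + (12)·R2: [0, 0, 621/10, -81/2]
R4 ← R4 + (10)·R2: [0, 0, 276/5, -36]
R5 ← R5 + (9)·R2: [0, 0, 207/5, -27]
R4 ← R4 − (8/9)·R3: [0, 0, 0, 0]
R5 ← R5 − (2/3)·R3: [0, 0, 0, 0]
Echelon form has 3 nonzero rows, so rank(B) = 3.

3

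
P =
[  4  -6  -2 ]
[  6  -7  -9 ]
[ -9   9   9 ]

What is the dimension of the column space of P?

3

Row reduce to echelon form.
R2 ← R2 − (3/2)·R1: [0, 2, -6]
R3 ← R3 + (9/4)·R1: [0, -9/2, 9/2]
R3 ← R3 + (9/4)·R2: [0, 0, -9]
Echelon form has 3 nonzero rows, so rank(P) = 3.
The column space has dimension equal to the rank: 3.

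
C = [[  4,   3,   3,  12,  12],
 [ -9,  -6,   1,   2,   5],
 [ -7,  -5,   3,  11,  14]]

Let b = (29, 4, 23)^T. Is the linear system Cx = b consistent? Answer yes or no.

Row reduce the augmented matrix [C | b].
R2 ← R2 + (9/4)·R1: [0, 3/4, 31/4, 29, 32, 277/4]
R3 ← R3 + (7/4)·R1: [0, 1/4, 33/4, 32, 35, 295/4]
R3 ← R3 − (1/3)·R2: [0, 0, 17/3, 67/3, 73/3, 152/3]
The echelon form has 3 nonzero rows, and every pivot lies in the first 5 columns, so rank(C) = rank([C|b]) = 3.
The system is consistent.

yes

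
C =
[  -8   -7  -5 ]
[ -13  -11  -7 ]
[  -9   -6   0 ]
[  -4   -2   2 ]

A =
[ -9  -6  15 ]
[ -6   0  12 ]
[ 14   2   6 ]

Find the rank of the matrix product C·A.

2

First compute CA:
[[ 44,  38, -234],
 [ 85,  64, -369],
 [117,  54, -207],
 [ 76,  28, -72]]
Now row reduce the product.
R2 ← R2 − (85/44)·R1: [0, -207/22, 1827/22]
R3 ← R3 − (117/44)·R1: [0, -1035/22, 9135/22]
R4 ← R4 − (19/11)·R1: [0, -414/11, 3654/11]
R3 ← R3 − (5)·R2: [0, 0, 0]
R4 ← R4 − (4)·R2: [0, 0, 0]
2 nonzero rows, so rank(CA) = 2.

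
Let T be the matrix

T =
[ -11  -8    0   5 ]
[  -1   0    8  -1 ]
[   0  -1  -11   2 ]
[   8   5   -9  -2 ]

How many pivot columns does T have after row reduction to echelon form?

2

Row reduce to echelon form.
R2 ← R2 − (1/11)·R1: [0, 8/11, 8, -16/11]
R4 ← R4 + (8/11)·R1: [0, -9/11, -9, 18/11]
R3 ← R3 + (11/8)·R2: [0, 0, 0, 0]
R4 ← R4 + (9/8)·R2: [0, 0, 0, 0]
Echelon form has 2 nonzero rows, so rank(T) = 2.
Each nonzero row contributes one pivot column: 2 pivot columns.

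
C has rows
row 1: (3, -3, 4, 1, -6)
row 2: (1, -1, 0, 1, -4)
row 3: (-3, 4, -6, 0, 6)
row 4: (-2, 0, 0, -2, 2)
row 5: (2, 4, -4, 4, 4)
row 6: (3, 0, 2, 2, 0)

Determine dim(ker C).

Row reduce to echelon form.
R2 ← R2 − (1/3)·R1: [0, 0, -4/3, 2/3, -2]
R3 ← R3 + R1: [0, 1, -2, 1, 0]
R4 ← R4 + (2/3)·R1: [0, -2, 8/3, -4/3, -2]
R5 ← R5 − (2/3)·R1: [0, 6, -20/3, 10/3, 8]
R6 ← R6 − R1: [0, 3, -2, 1, 6]
Swap R2 ↔ R3
R4 ← R4 + (2)·R2: [0, 0, -4/3, 2/3, -2]
R5 ← R5 − (6)·R2: [0, 0, 16/3, -8/3, 8]
R6 ← R6 − (3)·R2: [0, 0, 4, -2, 6]
R4 ← R4 − R3: [0, 0, 0, 0, 0]
R5 ← R5 + (4)·R3: [0, 0, 0, 0, 0]
R6 ← R6 + (3)·R3: [0, 0, 0, 0, 0]
3 nonzero rows, so rank(C) = 3.
C has 5 columns; by rank–nullity, nullity = 5 − 3 = 2.

2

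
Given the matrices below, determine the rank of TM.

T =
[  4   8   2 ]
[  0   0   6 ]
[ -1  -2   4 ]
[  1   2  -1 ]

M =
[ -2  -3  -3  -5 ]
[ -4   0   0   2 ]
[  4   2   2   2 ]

First compute TM:
[[-32,  -8,  -8,   0],
 [ 24,  12,  12,  12],
 [ 26,  11,  11,   9],
 [-14,  -5,  -5,  -3]]
Now row reduce the product.
R2 ← R2 + (3/4)·R1: [0, 6, 6, 12]
R3 ← R3 + (13/16)·R1: [0, 9/2, 9/2, 9]
R4 ← R4 − (7/16)·R1: [0, -3/2, -3/2, -3]
R3 ← R3 − (3/4)·R2: [0, 0, 0, 0]
R4 ← R4 + (1/4)·R2: [0, 0, 0, 0]
2 nonzero rows, so rank(TM) = 2.

2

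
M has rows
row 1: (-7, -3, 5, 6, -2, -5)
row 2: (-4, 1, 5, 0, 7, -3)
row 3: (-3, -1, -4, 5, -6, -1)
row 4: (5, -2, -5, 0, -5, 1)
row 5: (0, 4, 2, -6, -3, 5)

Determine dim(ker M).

Row reduce to echelon form.
R2 ← R2 − (4/7)·R1: [0, 19/7, 15/7, -24/7, 57/7, -1/7]
R3 ← R3 − (3/7)·R1: [0, 2/7, -43/7, 17/7, -36/7, 8/7]
R4 ← R4 + (5/7)·R1: [0, -29/7, -10/7, 30/7, -45/7, -18/7]
R3 ← R3 − (2/19)·R2: [0, 0, -121/19, 53/19, -6, 22/19]
R4 ← R4 + (29/19)·R2: [0, 0, 35/19, -18/19, 6, -53/19]
R5 ← R5 − (28/19)·R2: [0, 0, -22/19, -18/19, -15, 99/19]
R4 ← R4 + (35/121)·R3: [0, 0, 0, -17/121, 516/121, -27/11]
R5 ← R5 − (2/11)·R3: [0, 0, 0, -16/11, -153/11, 5]
R5 ← R5 − (176/17)·R4: [0, 0, 0, 0, -987/17, 517/17]
5 nonzero rows, so rank(M) = 5.
M has 6 columns; by rank–nullity, nullity = 6 − 5 = 1.

1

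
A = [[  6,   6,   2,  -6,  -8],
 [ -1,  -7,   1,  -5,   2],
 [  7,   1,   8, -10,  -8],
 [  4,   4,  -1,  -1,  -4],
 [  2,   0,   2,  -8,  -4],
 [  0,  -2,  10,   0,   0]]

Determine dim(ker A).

Row reduce to echelon form.
R2 ← R2 + (1/6)·R1: [0, -6, 4/3, -6, 2/3]
R3 ← R3 − (7/6)·R1: [0, -6, 17/3, -3, 4/3]
R4 ← R4 − (2/3)·R1: [0, 0, -7/3, 3, 4/3]
R5 ← R5 − (1/3)·R1: [0, -2, 4/3, -6, -4/3]
R3 ← R3 − R2: [0, 0, 13/3, 3, 2/3]
R5 ← R5 − (1/3)·R2: [0, 0, 8/9, -4, -14/9]
R6 ← R6 − (1/3)·R2: [0, 0, 86/9, 2, -2/9]
R4 ← R4 + (7/13)·R3: [0, 0, 0, 60/13, 22/13]
R5 ← R5 − (8/39)·R3: [0, 0, 0, -60/13, -22/13]
R6 ← R6 − (86/39)·R3: [0, 0, 0, -60/13, -22/13]
R5 ← R5 + R4: [0, 0, 0, 0, 0]
R6 ← R6 + R4: [0, 0, 0, 0, 0]
4 nonzero rows, so rank(A) = 4.
A has 5 columns; by rank–nullity, nullity = 5 − 4 = 1.

1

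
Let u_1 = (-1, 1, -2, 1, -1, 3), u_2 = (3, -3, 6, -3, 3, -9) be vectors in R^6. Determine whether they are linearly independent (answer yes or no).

Form the matrix with these vectors as rows and row reduce.
R2 ← R2 + (3)·R1: [0, 0, 0, 0, 0, 0]
1 nonzero row, so the 2 vectors span a space of dimension 1.
Since 1 < 2, the vectors are linearly dependent.

no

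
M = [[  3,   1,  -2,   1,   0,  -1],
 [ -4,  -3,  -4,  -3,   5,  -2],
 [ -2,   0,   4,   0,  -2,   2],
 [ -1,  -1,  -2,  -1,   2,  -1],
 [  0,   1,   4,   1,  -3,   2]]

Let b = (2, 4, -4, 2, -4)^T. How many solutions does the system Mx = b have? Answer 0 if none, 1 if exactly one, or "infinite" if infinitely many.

Row reduce the augmented matrix [M | b].
R2 ← R2 + (4/3)·R1: [0, -5/3, -20/3, -5/3, 5, -10/3, 20/3]
R3 ← R3 + (2/3)·R1: [0, 2/3, 8/3, 2/3, -2, 4/3, -8/3]
R4 ← R4 + (1/3)·R1: [0, -2/3, -8/3, -2/3, 2, -4/3, 8/3]
R3 ← R3 + (2/5)·R2: [0, 0, 0, 0, 0, 0, 0]
R4 ← R4 − (2/5)·R2: [0, 0, 0, 0, 0, 0, 0]
R5 ← R5 + (3/5)·R2: [0, 0, 0, 0, 0, 0, 0]
The echelon form has 2 nonzero rows, and every pivot lies in the first 6 columns, so rank(M) = rank([M|b]) = 2.
The system is consistent.
rank = 2 < 6 unknowns, so there are infinitely many solutions.

infinite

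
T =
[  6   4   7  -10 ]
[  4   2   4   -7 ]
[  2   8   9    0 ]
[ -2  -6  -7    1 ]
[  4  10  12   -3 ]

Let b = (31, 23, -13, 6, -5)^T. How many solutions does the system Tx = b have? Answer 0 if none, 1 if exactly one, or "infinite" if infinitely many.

Row reduce the augmented matrix [T | b].
R2 ← R2 − (2/3)·R1: [0, -2/3, -2/3, -1/3, 7/3]
R3 ← R3 − (1/3)·R1: [0, 20/3, 20/3, 10/3, -70/3]
R4 ← R4 + (1/3)·R1: [0, -14/3, -14/3, -7/3, 49/3]
R5 ← R5 − (2/3)·R1: [0, 22/3, 22/3, 11/3, -77/3]
R3 ← R3 + (10)·R2: [0, 0, 0, 0, 0]
R4 ← R4 − (7)·R2: [0, 0, 0, 0, 0]
R5 ← R5 + (11)·R2: [0, 0, 0, 0, 0]
The echelon form has 2 nonzero rows, and every pivot lies in the first 4 columns, so rank(T) = rank([T|b]) = 2.
The system is consistent.
rank = 2 < 4 unknowns, so there are infinitely many solutions.

infinite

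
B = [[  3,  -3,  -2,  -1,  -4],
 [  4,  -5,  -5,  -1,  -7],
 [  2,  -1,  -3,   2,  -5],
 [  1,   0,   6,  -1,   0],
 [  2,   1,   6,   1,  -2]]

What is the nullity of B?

1

Row reduce to echelon form.
R2 ← R2 − (4/3)·R1: [0, -1, -7/3, 1/3, -5/3]
R3 ← R3 − (2/3)·R1: [0, 1, -5/3, 8/3, -7/3]
R4 ← R4 − (1/3)·R1: [0, 1, 20/3, -2/3, 4/3]
R5 ← R5 − (2/3)·R1: [0, 3, 22/3, 5/3, 2/3]
R3 ← R3 + R2: [0, 0, -4, 3, -4]
R4 ← R4 + R2: [0, 0, 13/3, -1/3, -1/3]
R5 ← R5 + (3)·R2: [0, 0, 1/3, 8/3, -13/3]
R4 ← R4 + (13/12)·R3: [0, 0, 0, 35/12, -14/3]
R5 ← R5 + (1/12)·R3: [0, 0, 0, 35/12, -14/3]
R5 ← R5 − R4: [0, 0, 0, 0, 0]
4 nonzero rows, so rank(B) = 4.
B has 5 columns; by rank–nullity, nullity = 5 − 4 = 1.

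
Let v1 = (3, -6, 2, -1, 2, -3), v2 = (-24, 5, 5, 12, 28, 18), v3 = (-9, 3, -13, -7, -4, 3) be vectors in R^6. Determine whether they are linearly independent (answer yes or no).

Form the matrix with these vectors as rows and row reduce.
R2 ← R2 + (8)·R1: [0, -43, 21, 4, 44, -6]
R3 ← R3 + (3)·R1: [0, -15, -7, -10, 2, -6]
R3 ← R3 − (15/43)·R2: [0, 0, -616/43, -490/43, -574/43, -168/43]
3 nonzero rows, so the 3 vectors span a space of dimension 3.
Since 3 = 3, the vectors are linearly independent.

yes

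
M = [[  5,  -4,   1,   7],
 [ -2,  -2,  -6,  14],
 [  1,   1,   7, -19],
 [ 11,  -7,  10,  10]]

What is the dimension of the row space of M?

4

Row reduce to echelon form.
R2 ← R2 + (2/5)·R1: [0, -18/5, -28/5, 84/5]
R3 ← R3 − (1/5)·R1: [0, 9/5, 34/5, -102/5]
R4 ← R4 − (11/5)·R1: [0, 9/5, 39/5, -27/5]
R3 ← R3 + (1/2)·R2: [0, 0, 4, -12]
R4 ← R4 + (1/2)·R2: [0, 0, 5, 3]
R4 ← R4 − (5/4)·R3: [0, 0, 0, 18]
Echelon form has 4 nonzero rows, so rank(M) = 4.
The row space has dimension equal to the rank: 4.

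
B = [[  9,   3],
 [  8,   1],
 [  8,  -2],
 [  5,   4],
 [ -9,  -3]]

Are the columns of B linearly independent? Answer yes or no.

yes

Row reduce B to echelon form.
R2 ← R2 − (8/9)·R1: [0, -5/3]
R3 ← R3 − (8/9)·R1: [0, -14/3]
R4 ← R4 − (5/9)·R1: [0, 7/3]
R5 ← R5 + R1: [0, 0]
R3 ← R3 − (14/5)·R2: [0, 0]
R4 ← R4 + (7/5)·R2: [0, 0]
2 pivots among 2 columns.
Every column is a pivot column, so the columns are linearly independent.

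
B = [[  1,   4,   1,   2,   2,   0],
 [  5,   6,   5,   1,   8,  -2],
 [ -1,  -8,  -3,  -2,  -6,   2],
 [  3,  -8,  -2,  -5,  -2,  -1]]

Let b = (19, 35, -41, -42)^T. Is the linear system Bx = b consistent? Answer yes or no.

yes

Row reduce the augmented matrix [B | b].
R2 ← R2 − (5)·R1: [0, -14, 0, -9, -2, -2, -60]
R3 ← R3 + R1: [0, -4, -2, 0, -4, 2, -22]
R4 ← R4 − (3)·R1: [0, -20, -5, -11, -8, -1, -99]
R3 ← R3 − (2/7)·R2: [0, 0, -2, 18/7, -24/7, 18/7, -34/7]
R4 ← R4 − (10/7)·R2: [0, 0, -5, 13/7, -36/7, 13/7, -93/7]
R4 ← R4 − (5/2)·R3: [0, 0, 0, -32/7, 24/7, -32/7, -8/7]
The echelon form has 4 nonzero rows, and every pivot lies in the first 6 columns, so rank(B) = rank([B|b]) = 4.
The system is consistent.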